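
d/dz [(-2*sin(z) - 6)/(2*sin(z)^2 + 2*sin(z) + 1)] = 2*(12*sin(z) - cos(2*z) + 6)*cos(z)/(2*sin(z) - cos(2*z) + 2)^2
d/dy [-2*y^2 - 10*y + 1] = -4*y - 10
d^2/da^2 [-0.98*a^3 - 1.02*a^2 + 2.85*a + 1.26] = -5.88*a - 2.04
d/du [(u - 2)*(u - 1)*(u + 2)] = 3*u^2 - 2*u - 4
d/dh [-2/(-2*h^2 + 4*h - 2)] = 2*(1 - h)/(h^2 - 2*h + 1)^2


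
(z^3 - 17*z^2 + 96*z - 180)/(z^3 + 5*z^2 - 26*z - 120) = (z^2 - 12*z + 36)/(z^2 + 10*z + 24)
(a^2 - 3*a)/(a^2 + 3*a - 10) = a*(a - 3)/(a^2 + 3*a - 10)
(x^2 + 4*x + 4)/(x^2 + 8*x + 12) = (x + 2)/(x + 6)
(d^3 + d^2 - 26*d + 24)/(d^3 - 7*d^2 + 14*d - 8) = (d + 6)/(d - 2)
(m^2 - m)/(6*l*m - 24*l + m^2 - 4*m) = m*(m - 1)/(6*l*m - 24*l + m^2 - 4*m)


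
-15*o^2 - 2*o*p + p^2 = (-5*o + p)*(3*o + p)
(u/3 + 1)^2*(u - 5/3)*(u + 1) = u^4/9 + 16*u^3/27 + 10*u^2/27 - 16*u/9 - 5/3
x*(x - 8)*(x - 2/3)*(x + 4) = x^4 - 14*x^3/3 - 88*x^2/3 + 64*x/3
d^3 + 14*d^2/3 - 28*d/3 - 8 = (d - 2)*(d + 2/3)*(d + 6)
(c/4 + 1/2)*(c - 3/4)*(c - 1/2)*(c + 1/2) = c^4/4 + 5*c^3/16 - 7*c^2/16 - 5*c/64 + 3/32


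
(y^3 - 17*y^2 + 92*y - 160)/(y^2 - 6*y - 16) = (y^2 - 9*y + 20)/(y + 2)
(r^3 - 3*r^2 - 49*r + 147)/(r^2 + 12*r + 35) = (r^2 - 10*r + 21)/(r + 5)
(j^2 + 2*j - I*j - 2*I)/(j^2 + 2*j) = (j - I)/j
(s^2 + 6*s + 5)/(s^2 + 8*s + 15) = (s + 1)/(s + 3)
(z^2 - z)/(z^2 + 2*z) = (z - 1)/(z + 2)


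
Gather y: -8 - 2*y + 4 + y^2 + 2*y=y^2 - 4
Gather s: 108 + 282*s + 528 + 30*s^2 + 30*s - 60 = 30*s^2 + 312*s + 576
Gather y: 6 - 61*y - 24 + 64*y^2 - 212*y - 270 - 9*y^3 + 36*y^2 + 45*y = -9*y^3 + 100*y^2 - 228*y - 288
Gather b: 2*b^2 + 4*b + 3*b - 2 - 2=2*b^2 + 7*b - 4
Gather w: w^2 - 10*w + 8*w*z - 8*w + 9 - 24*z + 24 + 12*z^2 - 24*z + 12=w^2 + w*(8*z - 18) + 12*z^2 - 48*z + 45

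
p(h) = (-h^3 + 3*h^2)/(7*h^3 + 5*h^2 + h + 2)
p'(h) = (-3*h^2 + 6*h)/(7*h^3 + 5*h^2 + h + 2) + (-h^3 + 3*h^2)*(-21*h^2 - 10*h - 1)/(7*h^3 + 5*h^2 + h + 2)^2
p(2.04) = 0.05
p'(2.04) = -0.06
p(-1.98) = -0.56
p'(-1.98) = -0.35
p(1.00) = 0.13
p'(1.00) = -0.08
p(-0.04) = 0.00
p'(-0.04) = -0.13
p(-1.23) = -1.36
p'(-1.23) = -3.41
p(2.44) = 0.02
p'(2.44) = -0.05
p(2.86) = 0.01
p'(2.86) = -0.04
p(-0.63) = 0.90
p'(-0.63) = -4.80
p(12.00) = -0.10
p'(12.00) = 0.00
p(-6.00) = -0.24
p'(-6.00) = -0.02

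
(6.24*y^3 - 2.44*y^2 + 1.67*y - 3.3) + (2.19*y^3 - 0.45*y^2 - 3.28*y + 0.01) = 8.43*y^3 - 2.89*y^2 - 1.61*y - 3.29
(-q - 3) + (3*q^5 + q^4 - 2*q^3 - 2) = 3*q^5 + q^4 - 2*q^3 - q - 5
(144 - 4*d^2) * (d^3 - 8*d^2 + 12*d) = -4*d^5 + 32*d^4 + 96*d^3 - 1152*d^2 + 1728*d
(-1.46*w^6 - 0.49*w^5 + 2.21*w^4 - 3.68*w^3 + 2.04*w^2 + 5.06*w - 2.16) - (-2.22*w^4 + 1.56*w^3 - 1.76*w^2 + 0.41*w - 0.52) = -1.46*w^6 - 0.49*w^5 + 4.43*w^4 - 5.24*w^3 + 3.8*w^2 + 4.65*w - 1.64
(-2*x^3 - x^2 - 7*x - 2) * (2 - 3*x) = 6*x^4 - x^3 + 19*x^2 - 8*x - 4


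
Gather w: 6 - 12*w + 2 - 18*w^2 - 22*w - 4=-18*w^2 - 34*w + 4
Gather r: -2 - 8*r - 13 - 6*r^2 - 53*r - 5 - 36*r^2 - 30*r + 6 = -42*r^2 - 91*r - 14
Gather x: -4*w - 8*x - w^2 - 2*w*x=-w^2 - 4*w + x*(-2*w - 8)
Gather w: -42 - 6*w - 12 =-6*w - 54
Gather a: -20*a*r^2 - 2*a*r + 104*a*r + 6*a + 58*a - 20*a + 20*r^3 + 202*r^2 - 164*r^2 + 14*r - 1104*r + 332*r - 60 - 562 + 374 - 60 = a*(-20*r^2 + 102*r + 44) + 20*r^3 + 38*r^2 - 758*r - 308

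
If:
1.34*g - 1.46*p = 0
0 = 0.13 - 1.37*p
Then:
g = 0.10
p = 0.09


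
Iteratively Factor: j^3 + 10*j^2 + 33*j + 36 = (j + 4)*(j^2 + 6*j + 9) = (j + 3)*(j + 4)*(j + 3)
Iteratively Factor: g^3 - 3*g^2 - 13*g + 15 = (g - 1)*(g^2 - 2*g - 15) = (g - 5)*(g - 1)*(g + 3)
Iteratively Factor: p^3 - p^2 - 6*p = (p - 3)*(p^2 + 2*p) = p*(p - 3)*(p + 2)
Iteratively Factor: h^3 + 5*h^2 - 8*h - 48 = (h - 3)*(h^2 + 8*h + 16) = (h - 3)*(h + 4)*(h + 4)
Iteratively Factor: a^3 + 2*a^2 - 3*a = (a - 1)*(a^2 + 3*a) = (a - 1)*(a + 3)*(a)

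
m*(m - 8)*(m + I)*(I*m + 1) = I*m^4 - 8*I*m^3 + I*m^2 - 8*I*m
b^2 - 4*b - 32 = (b - 8)*(b + 4)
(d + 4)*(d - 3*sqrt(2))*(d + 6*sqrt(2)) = d^3 + 4*d^2 + 3*sqrt(2)*d^2 - 36*d + 12*sqrt(2)*d - 144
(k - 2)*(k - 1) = k^2 - 3*k + 2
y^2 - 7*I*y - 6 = (y - 6*I)*(y - I)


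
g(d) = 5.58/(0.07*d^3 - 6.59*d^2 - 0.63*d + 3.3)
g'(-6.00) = -0.01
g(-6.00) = -0.02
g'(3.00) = 0.07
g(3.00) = -0.10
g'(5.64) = 0.01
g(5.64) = -0.03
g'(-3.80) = -0.03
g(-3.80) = -0.06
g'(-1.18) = -3.08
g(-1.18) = -1.06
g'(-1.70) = -0.55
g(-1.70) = -0.37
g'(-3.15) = -0.06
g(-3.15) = -0.09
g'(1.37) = 1.07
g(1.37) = -0.57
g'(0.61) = 208.56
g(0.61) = 11.64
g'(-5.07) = -0.01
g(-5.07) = -0.03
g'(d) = 5.58*(-0.21*d^2 + 13.18*d + 0.63)/(0.07*d^3 - 6.59*d^2 - 0.63*d + 3.3)^2 = (-1.1718*d^2 + 73.5444*d + 3.5154)/(0.07*d^3 - 6.59*d^2 - 0.63*d + 3.3)^2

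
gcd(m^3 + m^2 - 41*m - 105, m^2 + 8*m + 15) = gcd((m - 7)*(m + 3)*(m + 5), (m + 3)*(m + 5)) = m^2 + 8*m + 15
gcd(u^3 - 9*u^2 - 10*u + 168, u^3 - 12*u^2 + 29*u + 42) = u^2 - 13*u + 42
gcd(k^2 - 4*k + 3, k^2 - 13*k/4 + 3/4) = k - 3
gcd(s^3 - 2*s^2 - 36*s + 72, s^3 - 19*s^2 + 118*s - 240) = s - 6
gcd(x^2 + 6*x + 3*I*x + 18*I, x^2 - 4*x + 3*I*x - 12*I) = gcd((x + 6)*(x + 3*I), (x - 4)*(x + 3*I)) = x + 3*I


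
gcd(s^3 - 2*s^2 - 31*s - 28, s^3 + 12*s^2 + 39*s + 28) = s^2 + 5*s + 4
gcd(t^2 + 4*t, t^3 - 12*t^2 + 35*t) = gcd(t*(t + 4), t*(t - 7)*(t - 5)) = t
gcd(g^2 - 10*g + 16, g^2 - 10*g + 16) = g^2 - 10*g + 16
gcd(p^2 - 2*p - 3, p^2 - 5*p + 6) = p - 3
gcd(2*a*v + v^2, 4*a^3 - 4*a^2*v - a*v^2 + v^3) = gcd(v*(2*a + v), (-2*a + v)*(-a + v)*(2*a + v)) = 2*a + v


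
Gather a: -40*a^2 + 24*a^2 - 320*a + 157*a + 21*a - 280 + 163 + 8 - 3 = -16*a^2 - 142*a - 112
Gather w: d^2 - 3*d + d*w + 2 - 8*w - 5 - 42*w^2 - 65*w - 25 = d^2 - 3*d - 42*w^2 + w*(d - 73) - 28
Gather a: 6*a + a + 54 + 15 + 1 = 7*a + 70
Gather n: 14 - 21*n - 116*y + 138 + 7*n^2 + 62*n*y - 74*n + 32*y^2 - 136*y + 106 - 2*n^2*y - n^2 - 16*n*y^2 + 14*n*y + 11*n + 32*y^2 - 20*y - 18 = n^2*(6 - 2*y) + n*(-16*y^2 + 76*y - 84) + 64*y^2 - 272*y + 240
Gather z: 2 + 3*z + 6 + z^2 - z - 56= z^2 + 2*z - 48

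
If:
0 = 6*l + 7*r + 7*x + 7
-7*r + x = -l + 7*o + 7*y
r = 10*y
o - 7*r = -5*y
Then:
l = 3794*y + 7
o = 65*y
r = 10*y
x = -3262*y - 7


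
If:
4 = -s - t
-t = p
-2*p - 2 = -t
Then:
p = -2/3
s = -14/3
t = 2/3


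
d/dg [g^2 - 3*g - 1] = 2*g - 3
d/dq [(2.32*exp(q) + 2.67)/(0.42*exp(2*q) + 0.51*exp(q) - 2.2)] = (-(0.84*exp(q) + 0.51)*(2.32*exp(q) + 2.67) + 0.9744*exp(2*q) + 1.1832*exp(q) - 5.104)*exp(q)/(0.42*exp(2*q) + 0.51*exp(q) - 2.2)^2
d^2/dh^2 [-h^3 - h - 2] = -6*h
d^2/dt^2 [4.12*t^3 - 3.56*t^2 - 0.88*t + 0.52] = 24.72*t - 7.12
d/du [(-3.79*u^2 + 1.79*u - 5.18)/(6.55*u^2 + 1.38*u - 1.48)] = (-16.9547*u^2 + 79.0764*u + 4.4992)/(42.9025*u^4 + 18.078*u^3 - 17.4836*u^2 - 4.0848*u + 2.1904)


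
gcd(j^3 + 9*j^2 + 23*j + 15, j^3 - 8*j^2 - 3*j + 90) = j + 3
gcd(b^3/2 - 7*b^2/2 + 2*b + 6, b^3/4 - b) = b - 2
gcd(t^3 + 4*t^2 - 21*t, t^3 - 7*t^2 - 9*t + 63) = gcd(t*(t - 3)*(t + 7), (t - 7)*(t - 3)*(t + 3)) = t - 3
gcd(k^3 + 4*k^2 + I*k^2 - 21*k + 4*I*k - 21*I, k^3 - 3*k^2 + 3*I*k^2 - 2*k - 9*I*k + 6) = k^2 + k*(-3 + I) - 3*I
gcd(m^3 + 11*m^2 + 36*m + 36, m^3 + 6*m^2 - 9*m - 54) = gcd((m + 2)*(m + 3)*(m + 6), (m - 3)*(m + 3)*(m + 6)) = m^2 + 9*m + 18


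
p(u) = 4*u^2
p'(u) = 8*u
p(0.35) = 0.49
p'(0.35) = 2.80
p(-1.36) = 7.40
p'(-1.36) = -10.88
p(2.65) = 28.09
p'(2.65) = 21.20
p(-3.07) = 37.70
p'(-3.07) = -24.56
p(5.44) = 118.37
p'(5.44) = 43.52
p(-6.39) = 163.33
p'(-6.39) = -51.12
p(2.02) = 16.32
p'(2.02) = 16.16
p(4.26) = 72.59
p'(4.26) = 34.08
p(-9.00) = 324.00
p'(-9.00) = -72.00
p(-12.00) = 576.00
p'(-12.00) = -96.00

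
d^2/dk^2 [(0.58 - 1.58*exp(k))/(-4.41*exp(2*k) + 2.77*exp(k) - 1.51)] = (30.727998*exp(4*k) - 25.818786*exp(3*k) - 41.87295*exp(2*k) + 17.607496*exp(k) + 1.176592)*exp(k)/(85.766121*exp(6*k) - 161.613711*exp(5*k) + 189.61236*exp(4*k) - 131.928175*exp(3*k) + 64.92396*exp(2*k) - 18.947631*exp(k) + 3.442951)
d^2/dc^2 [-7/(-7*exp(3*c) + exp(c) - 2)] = 7*((1 - 63*exp(2*c))*(7*exp(3*c) - exp(c) + 2) + 2*(21*exp(2*c) - 1)^2*exp(c))*exp(c)/(7*exp(3*c) - exp(c) + 2)^3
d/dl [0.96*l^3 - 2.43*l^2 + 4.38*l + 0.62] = 2.88*l^2 - 4.86*l + 4.38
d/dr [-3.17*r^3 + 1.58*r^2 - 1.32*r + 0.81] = -9.51*r^2 + 3.16*r - 1.32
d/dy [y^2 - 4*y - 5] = 2*y - 4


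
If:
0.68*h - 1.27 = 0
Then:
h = 1.87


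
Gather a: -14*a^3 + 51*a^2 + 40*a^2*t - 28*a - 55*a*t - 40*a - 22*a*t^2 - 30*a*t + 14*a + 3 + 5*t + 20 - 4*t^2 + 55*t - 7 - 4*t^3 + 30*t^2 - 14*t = -14*a^3 + a^2*(40*t + 51) + a*(-22*t^2 - 85*t - 54) - 4*t^3 + 26*t^2 + 46*t + 16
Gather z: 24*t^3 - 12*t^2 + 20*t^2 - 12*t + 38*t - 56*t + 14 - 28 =24*t^3 + 8*t^2 - 30*t - 14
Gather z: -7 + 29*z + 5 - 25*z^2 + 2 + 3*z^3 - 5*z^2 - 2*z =3*z^3 - 30*z^2 + 27*z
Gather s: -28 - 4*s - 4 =-4*s - 32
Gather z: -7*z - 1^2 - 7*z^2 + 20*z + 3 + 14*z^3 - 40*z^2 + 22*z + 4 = 14*z^3 - 47*z^2 + 35*z + 6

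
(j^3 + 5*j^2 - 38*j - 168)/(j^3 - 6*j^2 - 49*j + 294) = (j + 4)/(j - 7)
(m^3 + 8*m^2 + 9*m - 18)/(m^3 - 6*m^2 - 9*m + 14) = (m^2 + 9*m + 18)/(m^2 - 5*m - 14)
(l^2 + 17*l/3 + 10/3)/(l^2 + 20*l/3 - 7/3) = (3*l^2 + 17*l + 10)/(3*l^2 + 20*l - 7)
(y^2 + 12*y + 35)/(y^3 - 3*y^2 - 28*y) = (y^2 + 12*y + 35)/(y*(y^2 - 3*y - 28))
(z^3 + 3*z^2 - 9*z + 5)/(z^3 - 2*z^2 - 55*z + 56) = (z^2 + 4*z - 5)/(z^2 - z - 56)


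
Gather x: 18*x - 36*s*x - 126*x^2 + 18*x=-126*x^2 + x*(36 - 36*s)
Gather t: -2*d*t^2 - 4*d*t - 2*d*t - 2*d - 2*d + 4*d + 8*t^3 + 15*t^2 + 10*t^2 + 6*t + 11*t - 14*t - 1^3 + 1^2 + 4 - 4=8*t^3 + t^2*(25 - 2*d) + t*(3 - 6*d)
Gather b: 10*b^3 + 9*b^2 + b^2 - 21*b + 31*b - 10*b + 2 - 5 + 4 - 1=10*b^3 + 10*b^2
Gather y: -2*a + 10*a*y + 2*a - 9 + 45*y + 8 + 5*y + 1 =y*(10*a + 50)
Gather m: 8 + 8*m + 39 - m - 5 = 7*m + 42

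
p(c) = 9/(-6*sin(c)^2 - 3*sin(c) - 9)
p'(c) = 9*(12*sin(c)*cos(c) + 3*cos(c))/(-6*sin(c)^2 - 3*sin(c) - 9)^2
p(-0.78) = -0.91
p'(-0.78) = -0.36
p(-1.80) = -0.76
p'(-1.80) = 0.13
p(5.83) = -1.02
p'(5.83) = -0.23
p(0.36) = -0.83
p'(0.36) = 0.52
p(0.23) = -0.90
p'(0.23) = 0.50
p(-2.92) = -1.04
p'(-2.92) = -0.04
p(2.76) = -0.82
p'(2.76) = -0.52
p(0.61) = -0.71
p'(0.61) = 0.45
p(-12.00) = -0.73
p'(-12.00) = 0.47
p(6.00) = -1.04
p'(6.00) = -0.04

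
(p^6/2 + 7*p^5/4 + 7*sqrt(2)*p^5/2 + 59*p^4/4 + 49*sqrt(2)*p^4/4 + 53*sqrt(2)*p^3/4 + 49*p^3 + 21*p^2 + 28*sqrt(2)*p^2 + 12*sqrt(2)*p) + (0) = p^6/2 + 7*p^5/4 + 7*sqrt(2)*p^5/2 + 59*p^4/4 + 49*sqrt(2)*p^4/4 + 53*sqrt(2)*p^3/4 + 49*p^3 + 21*p^2 + 28*sqrt(2)*p^2 + 12*sqrt(2)*p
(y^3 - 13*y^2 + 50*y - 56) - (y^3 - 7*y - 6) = -13*y^2 + 57*y - 50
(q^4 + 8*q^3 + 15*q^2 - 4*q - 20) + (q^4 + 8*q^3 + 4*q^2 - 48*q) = 2*q^4 + 16*q^3 + 19*q^2 - 52*q - 20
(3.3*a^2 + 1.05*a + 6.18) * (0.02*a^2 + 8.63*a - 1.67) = 0.066*a^4 + 28.5*a^3 + 3.6741*a^2 + 51.5799*a - 10.3206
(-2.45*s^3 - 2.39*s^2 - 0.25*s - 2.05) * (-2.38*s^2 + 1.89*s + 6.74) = 5.831*s^5 + 1.0577*s^4 - 20.4351*s^3 - 11.7021*s^2 - 5.5595*s - 13.817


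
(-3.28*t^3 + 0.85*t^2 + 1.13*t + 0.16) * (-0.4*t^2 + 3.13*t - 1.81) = 1.312*t^5 - 10.6064*t^4 + 8.1453*t^3 + 1.9344*t^2 - 1.5445*t - 0.2896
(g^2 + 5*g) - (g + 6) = g^2 + 4*g - 6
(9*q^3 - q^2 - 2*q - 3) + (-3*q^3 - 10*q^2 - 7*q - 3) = 6*q^3 - 11*q^2 - 9*q - 6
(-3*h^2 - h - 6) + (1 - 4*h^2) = -7*h^2 - h - 5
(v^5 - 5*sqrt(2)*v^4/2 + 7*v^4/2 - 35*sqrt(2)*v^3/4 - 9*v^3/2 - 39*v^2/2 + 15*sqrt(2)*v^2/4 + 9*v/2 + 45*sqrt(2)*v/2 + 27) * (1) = v^5 - 5*sqrt(2)*v^4/2 + 7*v^4/2 - 35*sqrt(2)*v^3/4 - 9*v^3/2 - 39*v^2/2 + 15*sqrt(2)*v^2/4 + 9*v/2 + 45*sqrt(2)*v/2 + 27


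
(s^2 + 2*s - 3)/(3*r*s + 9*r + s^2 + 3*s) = (s - 1)/(3*r + s)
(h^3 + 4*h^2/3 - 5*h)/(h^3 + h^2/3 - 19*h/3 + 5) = h/(h - 1)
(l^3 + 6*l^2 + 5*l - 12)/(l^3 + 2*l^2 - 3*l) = (l + 4)/l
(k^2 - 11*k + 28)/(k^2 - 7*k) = (k - 4)/k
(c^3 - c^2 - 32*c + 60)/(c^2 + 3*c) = (c^3 - c^2 - 32*c + 60)/(c*(c + 3))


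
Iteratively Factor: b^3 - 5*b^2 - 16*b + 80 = (b - 4)*(b^2 - b - 20) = (b - 5)*(b - 4)*(b + 4)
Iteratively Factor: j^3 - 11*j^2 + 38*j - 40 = (j - 4)*(j^2 - 7*j + 10) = (j - 4)*(j - 2)*(j - 5)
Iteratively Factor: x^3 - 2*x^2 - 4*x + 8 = (x + 2)*(x^2 - 4*x + 4) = (x - 2)*(x + 2)*(x - 2)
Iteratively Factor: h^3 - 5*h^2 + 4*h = (h)*(h^2 - 5*h + 4) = h*(h - 4)*(h - 1)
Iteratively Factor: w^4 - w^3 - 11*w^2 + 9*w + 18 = (w + 1)*(w^3 - 2*w^2 - 9*w + 18) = (w + 1)*(w + 3)*(w^2 - 5*w + 6) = (w - 3)*(w + 1)*(w + 3)*(w - 2)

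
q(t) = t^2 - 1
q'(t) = 2*t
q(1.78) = 2.17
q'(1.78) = 3.56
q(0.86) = -0.26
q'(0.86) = 1.72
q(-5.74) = 31.95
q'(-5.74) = -11.48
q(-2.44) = 4.95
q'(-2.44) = -4.88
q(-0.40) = -0.84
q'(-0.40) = -0.80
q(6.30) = 38.69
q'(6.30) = 12.60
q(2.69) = 6.24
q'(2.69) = 5.38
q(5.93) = 34.16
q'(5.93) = 11.86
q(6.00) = 35.00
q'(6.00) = 12.00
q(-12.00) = 143.00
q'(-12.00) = -24.00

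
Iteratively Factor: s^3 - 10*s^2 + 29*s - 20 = (s - 1)*(s^2 - 9*s + 20) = (s - 5)*(s - 1)*(s - 4)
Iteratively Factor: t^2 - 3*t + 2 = (t - 1)*(t - 2)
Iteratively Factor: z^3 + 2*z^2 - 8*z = (z + 4)*(z^2 - 2*z) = (z - 2)*(z + 4)*(z)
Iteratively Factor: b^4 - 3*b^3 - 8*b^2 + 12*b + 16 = (b + 2)*(b^3 - 5*b^2 + 2*b + 8) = (b + 1)*(b + 2)*(b^2 - 6*b + 8) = (b - 2)*(b + 1)*(b + 2)*(b - 4)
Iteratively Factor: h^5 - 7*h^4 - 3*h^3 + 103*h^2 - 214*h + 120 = (h - 3)*(h^4 - 4*h^3 - 15*h^2 + 58*h - 40) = (h - 3)*(h + 4)*(h^3 - 8*h^2 + 17*h - 10) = (h - 3)*(h - 2)*(h + 4)*(h^2 - 6*h + 5) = (h - 3)*(h - 2)*(h - 1)*(h + 4)*(h - 5)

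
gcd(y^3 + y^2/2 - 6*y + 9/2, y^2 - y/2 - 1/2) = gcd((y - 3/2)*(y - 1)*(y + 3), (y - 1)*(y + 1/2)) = y - 1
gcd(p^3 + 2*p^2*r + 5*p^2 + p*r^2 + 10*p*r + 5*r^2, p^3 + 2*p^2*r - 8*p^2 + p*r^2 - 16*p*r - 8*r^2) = p^2 + 2*p*r + r^2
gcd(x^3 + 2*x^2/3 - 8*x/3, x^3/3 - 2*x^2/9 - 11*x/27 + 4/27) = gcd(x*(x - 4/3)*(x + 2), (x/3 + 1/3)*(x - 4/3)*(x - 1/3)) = x - 4/3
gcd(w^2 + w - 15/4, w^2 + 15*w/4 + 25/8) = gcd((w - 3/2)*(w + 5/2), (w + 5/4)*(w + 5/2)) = w + 5/2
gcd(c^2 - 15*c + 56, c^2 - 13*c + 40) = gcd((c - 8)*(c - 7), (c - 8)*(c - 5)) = c - 8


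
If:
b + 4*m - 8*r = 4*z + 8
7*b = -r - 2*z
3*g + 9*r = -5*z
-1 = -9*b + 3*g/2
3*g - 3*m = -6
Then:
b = 176/1539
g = 10/513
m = 1036/513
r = 460/1539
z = -94/171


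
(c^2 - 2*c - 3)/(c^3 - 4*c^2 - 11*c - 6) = (c - 3)/(c^2 - 5*c - 6)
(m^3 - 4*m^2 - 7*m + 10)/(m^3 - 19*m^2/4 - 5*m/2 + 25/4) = 4*(m + 2)/(4*m + 5)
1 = 1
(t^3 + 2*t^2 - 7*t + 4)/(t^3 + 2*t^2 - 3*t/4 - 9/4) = 4*(t^2 + 3*t - 4)/(4*t^2 + 12*t + 9)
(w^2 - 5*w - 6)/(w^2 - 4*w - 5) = (w - 6)/(w - 5)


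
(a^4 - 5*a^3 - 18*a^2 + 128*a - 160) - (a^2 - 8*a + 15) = a^4 - 5*a^3 - 19*a^2 + 136*a - 175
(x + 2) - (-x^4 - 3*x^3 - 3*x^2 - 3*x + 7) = x^4 + 3*x^3 + 3*x^2 + 4*x - 5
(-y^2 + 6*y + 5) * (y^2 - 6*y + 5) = -y^4 + 12*y^3 - 36*y^2 + 25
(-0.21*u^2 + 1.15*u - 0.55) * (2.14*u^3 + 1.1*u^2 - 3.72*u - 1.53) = -0.4494*u^5 + 2.23*u^4 + 0.8692*u^3 - 4.5617*u^2 + 0.2865*u + 0.8415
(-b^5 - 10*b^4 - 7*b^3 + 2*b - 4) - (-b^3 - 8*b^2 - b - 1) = -b^5 - 10*b^4 - 6*b^3 + 8*b^2 + 3*b - 3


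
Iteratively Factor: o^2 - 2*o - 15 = (o + 3)*(o - 5)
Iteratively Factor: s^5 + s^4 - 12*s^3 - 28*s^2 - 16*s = (s)*(s^4 + s^3 - 12*s^2 - 28*s - 16) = s*(s + 2)*(s^3 - s^2 - 10*s - 8) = s*(s - 4)*(s + 2)*(s^2 + 3*s + 2) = s*(s - 4)*(s + 2)^2*(s + 1)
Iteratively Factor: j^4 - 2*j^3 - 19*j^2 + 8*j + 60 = (j - 2)*(j^3 - 19*j - 30) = (j - 2)*(j + 3)*(j^2 - 3*j - 10) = (j - 2)*(j + 2)*(j + 3)*(j - 5)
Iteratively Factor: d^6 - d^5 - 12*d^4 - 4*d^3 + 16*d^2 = (d + 2)*(d^5 - 3*d^4 - 6*d^3 + 8*d^2) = d*(d + 2)*(d^4 - 3*d^3 - 6*d^2 + 8*d) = d*(d + 2)^2*(d^3 - 5*d^2 + 4*d) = d*(d - 1)*(d + 2)^2*(d^2 - 4*d) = d*(d - 4)*(d - 1)*(d + 2)^2*(d)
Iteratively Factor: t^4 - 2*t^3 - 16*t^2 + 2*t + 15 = (t + 3)*(t^3 - 5*t^2 - t + 5) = (t + 1)*(t + 3)*(t^2 - 6*t + 5) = (t - 5)*(t + 1)*(t + 3)*(t - 1)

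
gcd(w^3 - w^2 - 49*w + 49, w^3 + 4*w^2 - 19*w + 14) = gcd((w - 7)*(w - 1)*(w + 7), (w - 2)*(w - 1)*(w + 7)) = w^2 + 6*w - 7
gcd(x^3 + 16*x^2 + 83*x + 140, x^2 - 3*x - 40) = x + 5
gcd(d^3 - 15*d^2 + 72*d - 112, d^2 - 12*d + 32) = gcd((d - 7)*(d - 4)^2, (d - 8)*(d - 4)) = d - 4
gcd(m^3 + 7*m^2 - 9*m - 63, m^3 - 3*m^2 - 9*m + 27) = m^2 - 9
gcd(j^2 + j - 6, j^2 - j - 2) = j - 2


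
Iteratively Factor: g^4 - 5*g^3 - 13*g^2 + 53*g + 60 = (g + 3)*(g^3 - 8*g^2 + 11*g + 20) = (g - 5)*(g + 3)*(g^2 - 3*g - 4) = (g - 5)*(g + 1)*(g + 3)*(g - 4)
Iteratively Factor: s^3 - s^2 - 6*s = (s)*(s^2 - s - 6) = s*(s + 2)*(s - 3)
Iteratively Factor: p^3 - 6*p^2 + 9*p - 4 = (p - 4)*(p^2 - 2*p + 1) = (p - 4)*(p - 1)*(p - 1)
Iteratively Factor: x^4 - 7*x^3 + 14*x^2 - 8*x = (x - 2)*(x^3 - 5*x^2 + 4*x) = (x - 2)*(x - 1)*(x^2 - 4*x) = (x - 4)*(x - 2)*(x - 1)*(x)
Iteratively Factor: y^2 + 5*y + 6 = (y + 2)*(y + 3)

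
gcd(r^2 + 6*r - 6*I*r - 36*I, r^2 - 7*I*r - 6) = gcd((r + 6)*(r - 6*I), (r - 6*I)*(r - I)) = r - 6*I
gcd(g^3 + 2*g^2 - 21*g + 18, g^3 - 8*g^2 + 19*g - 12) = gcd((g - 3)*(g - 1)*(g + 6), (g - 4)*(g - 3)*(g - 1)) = g^2 - 4*g + 3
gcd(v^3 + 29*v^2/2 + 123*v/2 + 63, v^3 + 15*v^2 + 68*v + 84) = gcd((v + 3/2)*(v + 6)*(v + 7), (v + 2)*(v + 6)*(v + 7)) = v^2 + 13*v + 42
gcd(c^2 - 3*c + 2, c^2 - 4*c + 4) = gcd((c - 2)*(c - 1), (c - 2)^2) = c - 2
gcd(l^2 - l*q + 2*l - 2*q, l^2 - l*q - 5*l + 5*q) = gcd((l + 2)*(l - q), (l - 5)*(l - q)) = -l + q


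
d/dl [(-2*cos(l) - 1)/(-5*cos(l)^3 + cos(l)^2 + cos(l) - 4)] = (20*cos(l)^3 + 13*cos(l)^2 - 2*cos(l) - 9)*sin(l)/(5*cos(l)^3 - cos(l)^2 - cos(l) + 4)^2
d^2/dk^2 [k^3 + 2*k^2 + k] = 6*k + 4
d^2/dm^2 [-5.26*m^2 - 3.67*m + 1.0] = -10.5200000000000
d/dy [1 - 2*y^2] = -4*y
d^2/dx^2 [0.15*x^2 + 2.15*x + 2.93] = 0.300000000000000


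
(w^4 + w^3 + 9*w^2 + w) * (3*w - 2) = 3*w^5 + w^4 + 25*w^3 - 15*w^2 - 2*w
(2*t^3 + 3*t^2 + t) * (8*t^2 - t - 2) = 16*t^5 + 22*t^4 + t^3 - 7*t^2 - 2*t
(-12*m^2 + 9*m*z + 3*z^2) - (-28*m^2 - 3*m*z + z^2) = 16*m^2 + 12*m*z + 2*z^2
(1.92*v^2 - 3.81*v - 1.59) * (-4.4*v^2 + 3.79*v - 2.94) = -8.448*v^4 + 24.0408*v^3 - 13.0887*v^2 + 5.1753*v + 4.6746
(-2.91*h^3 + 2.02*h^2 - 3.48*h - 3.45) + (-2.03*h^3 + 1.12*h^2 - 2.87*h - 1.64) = -4.94*h^3 + 3.14*h^2 - 6.35*h - 5.09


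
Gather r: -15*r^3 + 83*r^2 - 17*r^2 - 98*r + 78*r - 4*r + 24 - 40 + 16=-15*r^3 + 66*r^2 - 24*r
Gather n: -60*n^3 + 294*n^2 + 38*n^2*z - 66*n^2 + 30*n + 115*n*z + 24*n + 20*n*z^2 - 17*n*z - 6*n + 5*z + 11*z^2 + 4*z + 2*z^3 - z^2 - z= -60*n^3 + n^2*(38*z + 228) + n*(20*z^2 + 98*z + 48) + 2*z^3 + 10*z^2 + 8*z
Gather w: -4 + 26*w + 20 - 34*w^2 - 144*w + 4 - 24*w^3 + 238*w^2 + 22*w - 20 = -24*w^3 + 204*w^2 - 96*w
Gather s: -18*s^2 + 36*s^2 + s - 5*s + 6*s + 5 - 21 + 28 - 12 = 18*s^2 + 2*s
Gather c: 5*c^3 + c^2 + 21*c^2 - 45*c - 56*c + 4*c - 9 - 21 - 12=5*c^3 + 22*c^2 - 97*c - 42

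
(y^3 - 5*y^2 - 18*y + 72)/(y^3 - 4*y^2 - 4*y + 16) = (y^3 - 5*y^2 - 18*y + 72)/(y^3 - 4*y^2 - 4*y + 16)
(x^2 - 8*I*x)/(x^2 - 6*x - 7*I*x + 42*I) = x*(x - 8*I)/(x^2 - 6*x - 7*I*x + 42*I)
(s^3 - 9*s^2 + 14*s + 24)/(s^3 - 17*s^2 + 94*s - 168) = (s + 1)/(s - 7)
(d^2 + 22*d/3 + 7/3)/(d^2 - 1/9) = 3*(d + 7)/(3*d - 1)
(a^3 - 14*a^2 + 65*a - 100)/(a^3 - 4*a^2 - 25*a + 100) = (a - 5)/(a + 5)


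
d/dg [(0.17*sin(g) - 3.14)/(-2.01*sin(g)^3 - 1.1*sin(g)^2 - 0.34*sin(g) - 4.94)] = (0.6834*sin(g)^3 - 18.7472*sin(g)^2 - 6.908*sin(g) - 1.9074)*cos(g)/(4.0401*sin(g)^6 + 4.422*sin(g)^5 + 2.5768*sin(g)^4 + 20.6068*sin(g)^3 + 10.9836*sin(g)^2 + 3.3592*sin(g) + 24.4036)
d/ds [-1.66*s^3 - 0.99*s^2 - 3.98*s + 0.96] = -4.98*s^2 - 1.98*s - 3.98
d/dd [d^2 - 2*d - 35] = 2*d - 2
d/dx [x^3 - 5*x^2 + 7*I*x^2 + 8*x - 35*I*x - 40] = 3*x^2 + x*(-10 + 14*I) + 8 - 35*I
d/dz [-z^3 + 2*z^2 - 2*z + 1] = -3*z^2 + 4*z - 2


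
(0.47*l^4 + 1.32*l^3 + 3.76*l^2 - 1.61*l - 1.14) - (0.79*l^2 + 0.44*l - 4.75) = 0.47*l^4 + 1.32*l^3 + 2.97*l^2 - 2.05*l + 3.61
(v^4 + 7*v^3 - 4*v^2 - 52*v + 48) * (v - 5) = v^5 + 2*v^4 - 39*v^3 - 32*v^2 + 308*v - 240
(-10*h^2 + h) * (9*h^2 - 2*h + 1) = -90*h^4 + 29*h^3 - 12*h^2 + h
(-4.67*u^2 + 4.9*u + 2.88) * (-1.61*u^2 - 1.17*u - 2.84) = 7.5187*u^4 - 2.4251*u^3 + 2.893*u^2 - 17.2856*u - 8.1792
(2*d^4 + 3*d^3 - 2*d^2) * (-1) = -2*d^4 - 3*d^3 + 2*d^2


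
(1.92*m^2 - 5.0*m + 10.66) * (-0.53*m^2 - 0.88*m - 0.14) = -1.0176*m^4 + 0.9604*m^3 - 1.5186*m^2 - 8.6808*m - 1.4924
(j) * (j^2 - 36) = j^3 - 36*j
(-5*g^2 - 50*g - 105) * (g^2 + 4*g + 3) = -5*g^4 - 70*g^3 - 320*g^2 - 570*g - 315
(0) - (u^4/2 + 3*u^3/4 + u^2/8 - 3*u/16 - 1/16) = -u^4/2 - 3*u^3/4 - u^2/8 + 3*u/16 + 1/16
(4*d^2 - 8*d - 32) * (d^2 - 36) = 4*d^4 - 8*d^3 - 176*d^2 + 288*d + 1152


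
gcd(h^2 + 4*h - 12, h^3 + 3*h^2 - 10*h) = h - 2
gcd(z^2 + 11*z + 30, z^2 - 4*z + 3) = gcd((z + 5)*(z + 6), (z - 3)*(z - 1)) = 1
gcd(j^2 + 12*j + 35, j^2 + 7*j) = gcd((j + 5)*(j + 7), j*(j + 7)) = j + 7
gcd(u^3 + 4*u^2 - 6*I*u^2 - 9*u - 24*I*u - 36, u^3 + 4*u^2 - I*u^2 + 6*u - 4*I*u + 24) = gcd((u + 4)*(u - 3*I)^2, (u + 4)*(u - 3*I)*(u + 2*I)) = u^2 + u*(4 - 3*I) - 12*I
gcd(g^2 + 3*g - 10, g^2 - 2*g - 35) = g + 5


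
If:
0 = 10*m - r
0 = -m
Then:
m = 0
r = 0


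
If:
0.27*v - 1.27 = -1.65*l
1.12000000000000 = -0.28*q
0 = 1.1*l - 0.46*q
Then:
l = -1.67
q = -4.00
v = 14.93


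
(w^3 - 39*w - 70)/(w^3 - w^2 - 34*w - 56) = (w + 5)/(w + 4)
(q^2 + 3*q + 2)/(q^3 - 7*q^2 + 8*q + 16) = (q + 2)/(q^2 - 8*q + 16)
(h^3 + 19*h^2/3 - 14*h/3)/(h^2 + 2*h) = (3*h^2 + 19*h - 14)/(3*(h + 2))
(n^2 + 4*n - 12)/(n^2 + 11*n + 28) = (n^2 + 4*n - 12)/(n^2 + 11*n + 28)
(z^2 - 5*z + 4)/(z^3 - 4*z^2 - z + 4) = 1/(z + 1)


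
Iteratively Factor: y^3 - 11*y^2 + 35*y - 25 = (y - 5)*(y^2 - 6*y + 5) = (y - 5)^2*(y - 1)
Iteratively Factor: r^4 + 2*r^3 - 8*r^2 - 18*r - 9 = (r + 3)*(r^3 - r^2 - 5*r - 3) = (r - 3)*(r + 3)*(r^2 + 2*r + 1) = (r - 3)*(r + 1)*(r + 3)*(r + 1)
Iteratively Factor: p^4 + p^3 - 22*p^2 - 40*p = (p - 5)*(p^3 + 6*p^2 + 8*p) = (p - 5)*(p + 4)*(p^2 + 2*p) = (p - 5)*(p + 2)*(p + 4)*(p)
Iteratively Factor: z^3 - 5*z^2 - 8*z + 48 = (z - 4)*(z^2 - z - 12) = (z - 4)^2*(z + 3)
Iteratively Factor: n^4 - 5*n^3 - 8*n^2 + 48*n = (n - 4)*(n^3 - n^2 - 12*n) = n*(n - 4)*(n^2 - n - 12) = n*(n - 4)*(n + 3)*(n - 4)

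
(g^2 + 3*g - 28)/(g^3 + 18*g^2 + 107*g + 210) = (g - 4)/(g^2 + 11*g + 30)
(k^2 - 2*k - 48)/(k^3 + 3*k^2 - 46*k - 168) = (k - 8)/(k^2 - 3*k - 28)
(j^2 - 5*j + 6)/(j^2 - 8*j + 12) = (j - 3)/(j - 6)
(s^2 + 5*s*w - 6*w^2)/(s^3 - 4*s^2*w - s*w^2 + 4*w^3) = (s + 6*w)/(s^2 - 3*s*w - 4*w^2)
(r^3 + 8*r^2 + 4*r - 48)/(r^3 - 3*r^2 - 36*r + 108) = (r^2 + 2*r - 8)/(r^2 - 9*r + 18)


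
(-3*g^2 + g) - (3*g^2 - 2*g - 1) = -6*g^2 + 3*g + 1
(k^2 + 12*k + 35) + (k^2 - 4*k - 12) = 2*k^2 + 8*k + 23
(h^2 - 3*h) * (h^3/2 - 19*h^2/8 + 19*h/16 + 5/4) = h^5/2 - 31*h^4/8 + 133*h^3/16 - 37*h^2/16 - 15*h/4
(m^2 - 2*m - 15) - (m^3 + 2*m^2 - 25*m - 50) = -m^3 - m^2 + 23*m + 35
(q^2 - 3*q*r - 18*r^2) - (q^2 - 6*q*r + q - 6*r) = 3*q*r - q - 18*r^2 + 6*r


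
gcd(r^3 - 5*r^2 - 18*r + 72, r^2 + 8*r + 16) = r + 4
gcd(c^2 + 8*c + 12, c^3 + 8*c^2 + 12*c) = c^2 + 8*c + 12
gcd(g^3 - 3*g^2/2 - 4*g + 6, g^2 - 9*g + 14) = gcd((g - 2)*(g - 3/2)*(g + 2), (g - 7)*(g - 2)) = g - 2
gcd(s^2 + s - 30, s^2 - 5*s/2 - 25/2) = s - 5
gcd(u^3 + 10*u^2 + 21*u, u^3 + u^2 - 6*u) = u^2 + 3*u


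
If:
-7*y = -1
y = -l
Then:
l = -1/7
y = 1/7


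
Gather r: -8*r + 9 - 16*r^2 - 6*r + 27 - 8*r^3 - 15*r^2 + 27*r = -8*r^3 - 31*r^2 + 13*r + 36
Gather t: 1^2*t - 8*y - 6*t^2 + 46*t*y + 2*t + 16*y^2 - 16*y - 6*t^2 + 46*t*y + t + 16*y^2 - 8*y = -12*t^2 + t*(92*y + 4) + 32*y^2 - 32*y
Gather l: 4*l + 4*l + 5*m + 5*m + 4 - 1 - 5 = 8*l + 10*m - 2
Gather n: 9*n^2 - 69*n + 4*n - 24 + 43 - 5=9*n^2 - 65*n + 14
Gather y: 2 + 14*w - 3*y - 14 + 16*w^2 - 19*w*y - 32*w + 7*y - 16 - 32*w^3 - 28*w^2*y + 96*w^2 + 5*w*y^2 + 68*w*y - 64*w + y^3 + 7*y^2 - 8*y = -32*w^3 + 112*w^2 - 82*w + y^3 + y^2*(5*w + 7) + y*(-28*w^2 + 49*w - 4) - 28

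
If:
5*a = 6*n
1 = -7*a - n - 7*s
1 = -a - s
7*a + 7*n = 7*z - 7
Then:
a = 36/5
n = 6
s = -41/5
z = 71/5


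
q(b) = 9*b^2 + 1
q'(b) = 18*b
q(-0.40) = 2.44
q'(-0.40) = -7.20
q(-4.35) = 171.30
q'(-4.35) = -78.30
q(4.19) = 159.00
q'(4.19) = 75.42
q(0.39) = 2.37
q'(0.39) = 7.02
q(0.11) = 1.11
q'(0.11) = 1.98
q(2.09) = 40.31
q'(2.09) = 37.62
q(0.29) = 1.76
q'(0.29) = 5.22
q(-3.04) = 84.17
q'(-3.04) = -54.72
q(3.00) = 82.00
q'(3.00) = 54.00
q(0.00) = 1.00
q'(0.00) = 0.00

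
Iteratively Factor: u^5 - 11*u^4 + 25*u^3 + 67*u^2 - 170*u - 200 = (u - 4)*(u^4 - 7*u^3 - 3*u^2 + 55*u + 50) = (u - 5)*(u - 4)*(u^3 - 2*u^2 - 13*u - 10) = (u - 5)*(u - 4)*(u + 1)*(u^2 - 3*u - 10) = (u - 5)*(u - 4)*(u + 1)*(u + 2)*(u - 5)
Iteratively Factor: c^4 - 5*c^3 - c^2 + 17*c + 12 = (c - 4)*(c^3 - c^2 - 5*c - 3) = (c - 4)*(c - 3)*(c^2 + 2*c + 1) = (c - 4)*(c - 3)*(c + 1)*(c + 1)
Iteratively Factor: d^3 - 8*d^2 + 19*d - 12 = (d - 1)*(d^2 - 7*d + 12) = (d - 3)*(d - 1)*(d - 4)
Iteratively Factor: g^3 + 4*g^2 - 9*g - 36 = (g - 3)*(g^2 + 7*g + 12) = (g - 3)*(g + 3)*(g + 4)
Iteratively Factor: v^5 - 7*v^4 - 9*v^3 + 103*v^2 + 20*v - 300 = (v - 5)*(v^4 - 2*v^3 - 19*v^2 + 8*v + 60) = (v - 5)^2*(v^3 + 3*v^2 - 4*v - 12) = (v - 5)^2*(v + 3)*(v^2 - 4) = (v - 5)^2*(v - 2)*(v + 3)*(v + 2)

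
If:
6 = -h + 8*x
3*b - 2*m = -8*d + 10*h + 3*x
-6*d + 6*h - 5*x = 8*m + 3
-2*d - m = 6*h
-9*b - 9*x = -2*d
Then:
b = -5415/7963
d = 2781/7963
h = 486/7963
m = -8478/7963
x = 6033/7963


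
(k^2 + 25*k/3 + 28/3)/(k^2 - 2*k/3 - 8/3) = (k + 7)/(k - 2)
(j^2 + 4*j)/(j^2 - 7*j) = (j + 4)/(j - 7)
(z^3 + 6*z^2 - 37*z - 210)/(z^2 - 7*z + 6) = (z^2 + 12*z + 35)/(z - 1)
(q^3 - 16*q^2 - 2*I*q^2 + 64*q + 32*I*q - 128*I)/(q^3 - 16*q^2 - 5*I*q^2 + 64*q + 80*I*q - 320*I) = (q - 2*I)/(q - 5*I)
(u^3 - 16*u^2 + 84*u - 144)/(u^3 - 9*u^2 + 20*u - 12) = (u^2 - 10*u + 24)/(u^2 - 3*u + 2)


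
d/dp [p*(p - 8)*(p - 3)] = 3*p^2 - 22*p + 24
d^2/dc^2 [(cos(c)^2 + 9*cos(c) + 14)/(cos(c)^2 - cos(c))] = 2*(-5*sin(c)^4/cos(c)^3 - 38 - 17/cos(c) + 28/cos(c)^2 - 9/cos(c)^3)/(cos(c) - 1)^2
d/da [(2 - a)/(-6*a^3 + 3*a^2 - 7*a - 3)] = (6*a^3 - 3*a^2 + 7*a - (a - 2)*(18*a^2 - 6*a + 7) + 3)/(6*a^3 - 3*a^2 + 7*a + 3)^2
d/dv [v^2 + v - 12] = 2*v + 1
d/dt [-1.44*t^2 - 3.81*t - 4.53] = -2.88*t - 3.81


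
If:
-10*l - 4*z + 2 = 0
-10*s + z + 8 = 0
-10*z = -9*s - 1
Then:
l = -73/455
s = 81/91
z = 82/91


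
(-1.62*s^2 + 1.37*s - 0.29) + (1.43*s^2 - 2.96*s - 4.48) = -0.19*s^2 - 1.59*s - 4.77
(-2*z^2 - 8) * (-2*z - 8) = 4*z^3 + 16*z^2 + 16*z + 64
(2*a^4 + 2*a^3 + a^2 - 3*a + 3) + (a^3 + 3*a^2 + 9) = 2*a^4 + 3*a^3 + 4*a^2 - 3*a + 12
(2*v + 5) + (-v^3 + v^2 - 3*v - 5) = -v^3 + v^2 - v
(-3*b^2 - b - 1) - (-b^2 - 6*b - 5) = -2*b^2 + 5*b + 4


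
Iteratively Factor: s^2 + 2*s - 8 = (s - 2)*(s + 4)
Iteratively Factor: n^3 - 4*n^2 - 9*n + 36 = (n - 3)*(n^2 - n - 12) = (n - 3)*(n + 3)*(n - 4)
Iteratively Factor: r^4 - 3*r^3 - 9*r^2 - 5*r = (r + 1)*(r^3 - 4*r^2 - 5*r) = (r + 1)^2*(r^2 - 5*r) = r*(r + 1)^2*(r - 5)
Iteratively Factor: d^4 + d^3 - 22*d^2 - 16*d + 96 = (d - 4)*(d^3 + 5*d^2 - 2*d - 24) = (d - 4)*(d + 3)*(d^2 + 2*d - 8) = (d - 4)*(d - 2)*(d + 3)*(d + 4)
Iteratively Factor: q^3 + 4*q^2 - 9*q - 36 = (q + 4)*(q^2 - 9) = (q + 3)*(q + 4)*(q - 3)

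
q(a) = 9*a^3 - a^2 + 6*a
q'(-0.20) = 7.48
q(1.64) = 46.85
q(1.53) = 39.07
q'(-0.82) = 25.79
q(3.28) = 326.51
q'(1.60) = 71.92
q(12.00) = 15480.00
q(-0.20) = -1.31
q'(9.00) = 2175.00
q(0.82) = 9.21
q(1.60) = 43.90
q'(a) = 27*a^2 - 2*a + 6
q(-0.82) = -10.55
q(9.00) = 6534.00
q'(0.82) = 22.51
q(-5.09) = -1243.30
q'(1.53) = 66.14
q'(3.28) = 289.92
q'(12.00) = 3870.00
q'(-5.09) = 715.70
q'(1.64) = 75.34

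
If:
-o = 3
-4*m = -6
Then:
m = 3/2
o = -3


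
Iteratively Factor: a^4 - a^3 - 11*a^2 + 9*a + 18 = (a + 3)*(a^3 - 4*a^2 + a + 6) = (a - 3)*(a + 3)*(a^2 - a - 2) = (a - 3)*(a + 1)*(a + 3)*(a - 2)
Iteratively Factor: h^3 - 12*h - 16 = (h - 4)*(h^2 + 4*h + 4) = (h - 4)*(h + 2)*(h + 2)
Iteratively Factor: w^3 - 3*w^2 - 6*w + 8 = (w + 2)*(w^2 - 5*w + 4) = (w - 4)*(w + 2)*(w - 1)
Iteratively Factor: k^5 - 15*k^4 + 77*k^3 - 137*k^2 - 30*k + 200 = (k - 4)*(k^4 - 11*k^3 + 33*k^2 - 5*k - 50) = (k - 4)*(k + 1)*(k^3 - 12*k^2 + 45*k - 50) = (k - 5)*(k - 4)*(k + 1)*(k^2 - 7*k + 10) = (k - 5)^2*(k - 4)*(k + 1)*(k - 2)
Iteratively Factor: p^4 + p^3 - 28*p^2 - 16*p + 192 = (p + 4)*(p^3 - 3*p^2 - 16*p + 48) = (p - 4)*(p + 4)*(p^2 + p - 12) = (p - 4)*(p + 4)^2*(p - 3)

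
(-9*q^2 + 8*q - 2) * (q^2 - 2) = -9*q^4 + 8*q^3 + 16*q^2 - 16*q + 4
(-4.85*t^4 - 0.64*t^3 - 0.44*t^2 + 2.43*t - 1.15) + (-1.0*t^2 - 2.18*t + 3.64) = -4.85*t^4 - 0.64*t^3 - 1.44*t^2 + 0.25*t + 2.49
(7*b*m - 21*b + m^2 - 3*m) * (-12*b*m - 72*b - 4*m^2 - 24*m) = -84*b^2*m^2 - 252*b^2*m + 1512*b^2 - 40*b*m^3 - 120*b*m^2 + 720*b*m - 4*m^4 - 12*m^3 + 72*m^2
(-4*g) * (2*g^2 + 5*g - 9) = -8*g^3 - 20*g^2 + 36*g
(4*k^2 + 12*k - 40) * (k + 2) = 4*k^3 + 20*k^2 - 16*k - 80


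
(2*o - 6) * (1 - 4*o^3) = -8*o^4 + 24*o^3 + 2*o - 6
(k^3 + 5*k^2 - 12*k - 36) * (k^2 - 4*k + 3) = k^5 + k^4 - 29*k^3 + 27*k^2 + 108*k - 108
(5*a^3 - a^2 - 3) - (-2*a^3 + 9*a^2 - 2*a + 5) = 7*a^3 - 10*a^2 + 2*a - 8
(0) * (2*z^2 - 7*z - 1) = 0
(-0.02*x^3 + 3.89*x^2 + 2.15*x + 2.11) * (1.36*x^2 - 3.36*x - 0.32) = -0.0272*x^5 + 5.3576*x^4 - 10.14*x^3 - 5.5992*x^2 - 7.7776*x - 0.6752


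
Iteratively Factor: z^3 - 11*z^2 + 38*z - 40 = (z - 2)*(z^2 - 9*z + 20) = (z - 4)*(z - 2)*(z - 5)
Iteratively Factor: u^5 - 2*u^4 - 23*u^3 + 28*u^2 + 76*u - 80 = (u - 5)*(u^4 + 3*u^3 - 8*u^2 - 12*u + 16) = (u - 5)*(u - 1)*(u^3 + 4*u^2 - 4*u - 16) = (u - 5)*(u - 2)*(u - 1)*(u^2 + 6*u + 8) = (u - 5)*(u - 2)*(u - 1)*(u + 4)*(u + 2)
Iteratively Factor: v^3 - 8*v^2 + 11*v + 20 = (v + 1)*(v^2 - 9*v + 20) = (v - 5)*(v + 1)*(v - 4)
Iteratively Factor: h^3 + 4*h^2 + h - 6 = (h - 1)*(h^2 + 5*h + 6) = (h - 1)*(h + 3)*(h + 2)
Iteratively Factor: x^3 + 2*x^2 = (x)*(x^2 + 2*x) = x^2*(x + 2)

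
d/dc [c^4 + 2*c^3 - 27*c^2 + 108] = 2*c*(2*c^2 + 3*c - 27)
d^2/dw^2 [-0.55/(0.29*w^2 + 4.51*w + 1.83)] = (0.09251*w^2 + 1.43869*w - 0.55*(0.58*w + 4.51)*(1.16*w + 9.02) + 0.58377)/(0.29*w^2 + 4.51*w + 1.83)^3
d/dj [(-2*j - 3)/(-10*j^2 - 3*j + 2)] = (20*j^2 + 6*j - (2*j + 3)*(20*j + 3) - 4)/(10*j^2 + 3*j - 2)^2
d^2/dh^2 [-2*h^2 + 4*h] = -4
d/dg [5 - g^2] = -2*g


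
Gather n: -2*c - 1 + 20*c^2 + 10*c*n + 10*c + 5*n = 20*c^2 + 8*c + n*(10*c + 5) - 1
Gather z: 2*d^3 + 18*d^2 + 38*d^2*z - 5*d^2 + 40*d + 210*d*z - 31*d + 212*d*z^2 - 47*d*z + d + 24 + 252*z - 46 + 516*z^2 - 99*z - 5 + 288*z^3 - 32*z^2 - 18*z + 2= 2*d^3 + 13*d^2 + 10*d + 288*z^3 + z^2*(212*d + 484) + z*(38*d^2 + 163*d + 135) - 25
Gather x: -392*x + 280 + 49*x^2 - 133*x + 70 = 49*x^2 - 525*x + 350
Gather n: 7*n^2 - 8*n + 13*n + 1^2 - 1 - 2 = 7*n^2 + 5*n - 2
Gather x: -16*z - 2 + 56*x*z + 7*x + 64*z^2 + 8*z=x*(56*z + 7) + 64*z^2 - 8*z - 2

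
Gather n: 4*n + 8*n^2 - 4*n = 8*n^2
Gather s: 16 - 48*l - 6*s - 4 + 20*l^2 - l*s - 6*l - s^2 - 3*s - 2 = 20*l^2 - 54*l - s^2 + s*(-l - 9) + 10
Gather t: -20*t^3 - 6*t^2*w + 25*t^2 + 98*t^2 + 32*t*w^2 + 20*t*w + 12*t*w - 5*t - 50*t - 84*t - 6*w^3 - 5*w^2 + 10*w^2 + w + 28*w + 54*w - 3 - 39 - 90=-20*t^3 + t^2*(123 - 6*w) + t*(32*w^2 + 32*w - 139) - 6*w^3 + 5*w^2 + 83*w - 132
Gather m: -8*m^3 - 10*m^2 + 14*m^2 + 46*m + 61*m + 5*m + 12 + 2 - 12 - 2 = -8*m^3 + 4*m^2 + 112*m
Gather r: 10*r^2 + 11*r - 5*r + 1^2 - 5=10*r^2 + 6*r - 4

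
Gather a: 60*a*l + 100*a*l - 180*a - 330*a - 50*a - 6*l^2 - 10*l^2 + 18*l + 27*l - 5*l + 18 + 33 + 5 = a*(160*l - 560) - 16*l^2 + 40*l + 56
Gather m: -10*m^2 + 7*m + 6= -10*m^2 + 7*m + 6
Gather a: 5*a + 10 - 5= 5*a + 5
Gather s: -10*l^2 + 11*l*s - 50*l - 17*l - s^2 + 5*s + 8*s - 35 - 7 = -10*l^2 - 67*l - s^2 + s*(11*l + 13) - 42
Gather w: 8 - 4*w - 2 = 6 - 4*w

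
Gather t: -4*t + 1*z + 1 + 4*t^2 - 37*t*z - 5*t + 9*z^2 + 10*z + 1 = 4*t^2 + t*(-37*z - 9) + 9*z^2 + 11*z + 2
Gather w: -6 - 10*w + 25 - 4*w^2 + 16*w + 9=-4*w^2 + 6*w + 28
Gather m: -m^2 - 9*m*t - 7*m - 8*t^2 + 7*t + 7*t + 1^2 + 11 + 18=-m^2 + m*(-9*t - 7) - 8*t^2 + 14*t + 30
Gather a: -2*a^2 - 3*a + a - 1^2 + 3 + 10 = -2*a^2 - 2*a + 12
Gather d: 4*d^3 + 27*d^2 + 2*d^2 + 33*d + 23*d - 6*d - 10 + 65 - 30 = 4*d^3 + 29*d^2 + 50*d + 25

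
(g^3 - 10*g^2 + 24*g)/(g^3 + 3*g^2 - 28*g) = (g - 6)/(g + 7)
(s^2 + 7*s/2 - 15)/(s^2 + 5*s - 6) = (s - 5/2)/(s - 1)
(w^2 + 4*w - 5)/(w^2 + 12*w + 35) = (w - 1)/(w + 7)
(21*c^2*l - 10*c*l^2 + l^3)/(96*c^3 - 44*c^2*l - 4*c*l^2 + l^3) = l*(21*c^2 - 10*c*l + l^2)/(96*c^3 - 44*c^2*l - 4*c*l^2 + l^3)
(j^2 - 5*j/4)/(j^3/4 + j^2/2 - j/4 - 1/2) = j*(4*j - 5)/(j^3 + 2*j^2 - j - 2)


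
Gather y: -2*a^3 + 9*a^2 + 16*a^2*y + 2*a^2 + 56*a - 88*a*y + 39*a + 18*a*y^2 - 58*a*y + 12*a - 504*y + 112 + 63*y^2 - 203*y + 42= -2*a^3 + 11*a^2 + 107*a + y^2*(18*a + 63) + y*(16*a^2 - 146*a - 707) + 154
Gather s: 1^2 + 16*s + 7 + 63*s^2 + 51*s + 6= 63*s^2 + 67*s + 14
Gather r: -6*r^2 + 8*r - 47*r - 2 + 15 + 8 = -6*r^2 - 39*r + 21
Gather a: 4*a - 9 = 4*a - 9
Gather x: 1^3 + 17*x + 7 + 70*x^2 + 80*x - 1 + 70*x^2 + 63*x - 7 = 140*x^2 + 160*x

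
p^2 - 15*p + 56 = (p - 8)*(p - 7)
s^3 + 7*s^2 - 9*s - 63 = (s - 3)*(s + 3)*(s + 7)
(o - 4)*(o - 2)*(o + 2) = o^3 - 4*o^2 - 4*o + 16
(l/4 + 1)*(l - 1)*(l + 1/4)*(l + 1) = l^4/4 + 17*l^3/16 - 17*l/16 - 1/4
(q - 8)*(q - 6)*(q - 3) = q^3 - 17*q^2 + 90*q - 144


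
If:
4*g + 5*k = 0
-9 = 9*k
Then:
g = 5/4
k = -1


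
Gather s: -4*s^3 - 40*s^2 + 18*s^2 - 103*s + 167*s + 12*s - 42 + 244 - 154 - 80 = -4*s^3 - 22*s^2 + 76*s - 32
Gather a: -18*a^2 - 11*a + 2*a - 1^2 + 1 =-18*a^2 - 9*a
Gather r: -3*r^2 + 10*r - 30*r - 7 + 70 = -3*r^2 - 20*r + 63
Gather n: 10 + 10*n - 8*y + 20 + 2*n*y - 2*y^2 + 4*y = n*(2*y + 10) - 2*y^2 - 4*y + 30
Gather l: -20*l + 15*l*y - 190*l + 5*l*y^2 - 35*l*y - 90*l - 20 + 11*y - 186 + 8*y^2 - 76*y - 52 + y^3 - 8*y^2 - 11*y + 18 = l*(5*y^2 - 20*y - 300) + y^3 - 76*y - 240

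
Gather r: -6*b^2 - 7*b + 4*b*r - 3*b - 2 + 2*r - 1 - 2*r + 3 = -6*b^2 + 4*b*r - 10*b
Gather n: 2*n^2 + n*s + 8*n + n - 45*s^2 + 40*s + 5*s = 2*n^2 + n*(s + 9) - 45*s^2 + 45*s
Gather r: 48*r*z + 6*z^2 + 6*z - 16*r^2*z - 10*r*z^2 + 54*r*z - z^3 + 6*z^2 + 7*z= -16*r^2*z + r*(-10*z^2 + 102*z) - z^3 + 12*z^2 + 13*z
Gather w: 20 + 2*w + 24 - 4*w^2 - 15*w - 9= -4*w^2 - 13*w + 35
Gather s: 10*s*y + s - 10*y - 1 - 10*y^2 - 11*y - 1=s*(10*y + 1) - 10*y^2 - 21*y - 2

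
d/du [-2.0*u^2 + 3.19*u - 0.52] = 3.19 - 4.0*u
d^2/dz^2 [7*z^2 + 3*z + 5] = 14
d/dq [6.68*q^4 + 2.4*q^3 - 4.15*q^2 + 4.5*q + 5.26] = 26.72*q^3 + 7.2*q^2 - 8.3*q + 4.5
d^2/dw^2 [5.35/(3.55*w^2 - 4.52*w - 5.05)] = (134.84675*w^2 - 171.6922*w - 5.35*(7.1*w - 4.52)*(14.2*w - 9.04) - 191.82425)/(-3.55*w^2 + 4.52*w + 5.05)^3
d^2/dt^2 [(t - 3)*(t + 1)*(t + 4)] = 6*t + 4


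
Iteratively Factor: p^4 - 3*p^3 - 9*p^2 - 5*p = (p + 1)*(p^3 - 4*p^2 - 5*p) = p*(p + 1)*(p^2 - 4*p - 5) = p*(p + 1)^2*(p - 5)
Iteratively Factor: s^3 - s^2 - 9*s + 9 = (s + 3)*(s^2 - 4*s + 3) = (s - 1)*(s + 3)*(s - 3)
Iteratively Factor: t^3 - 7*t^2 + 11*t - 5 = (t - 1)*(t^2 - 6*t + 5) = (t - 1)^2*(t - 5)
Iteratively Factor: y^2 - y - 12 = (y - 4)*(y + 3)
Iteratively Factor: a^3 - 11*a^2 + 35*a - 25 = (a - 5)*(a^2 - 6*a + 5) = (a - 5)^2*(a - 1)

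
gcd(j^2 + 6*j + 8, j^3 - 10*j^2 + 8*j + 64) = j + 2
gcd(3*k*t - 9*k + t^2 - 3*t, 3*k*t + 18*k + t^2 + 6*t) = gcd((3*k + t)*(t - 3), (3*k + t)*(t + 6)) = 3*k + t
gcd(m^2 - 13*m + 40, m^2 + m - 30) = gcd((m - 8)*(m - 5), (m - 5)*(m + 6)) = m - 5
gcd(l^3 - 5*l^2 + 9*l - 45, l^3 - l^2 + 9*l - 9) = l^2 + 9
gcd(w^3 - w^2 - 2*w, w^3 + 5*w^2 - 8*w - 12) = w^2 - w - 2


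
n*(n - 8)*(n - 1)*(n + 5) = n^4 - 4*n^3 - 37*n^2 + 40*n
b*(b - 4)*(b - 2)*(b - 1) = b^4 - 7*b^3 + 14*b^2 - 8*b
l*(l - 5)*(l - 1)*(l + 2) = l^4 - 4*l^3 - 7*l^2 + 10*l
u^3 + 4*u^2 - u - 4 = (u - 1)*(u + 1)*(u + 4)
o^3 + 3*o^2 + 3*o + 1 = (o + 1)^3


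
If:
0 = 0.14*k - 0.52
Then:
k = 3.71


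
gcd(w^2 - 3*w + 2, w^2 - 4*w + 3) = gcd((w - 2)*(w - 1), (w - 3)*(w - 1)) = w - 1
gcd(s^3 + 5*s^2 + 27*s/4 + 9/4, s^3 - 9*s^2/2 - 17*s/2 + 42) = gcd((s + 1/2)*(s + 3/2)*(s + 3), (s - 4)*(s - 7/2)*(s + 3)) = s + 3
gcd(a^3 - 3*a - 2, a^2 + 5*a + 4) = a + 1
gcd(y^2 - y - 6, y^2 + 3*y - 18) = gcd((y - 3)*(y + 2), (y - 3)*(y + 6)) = y - 3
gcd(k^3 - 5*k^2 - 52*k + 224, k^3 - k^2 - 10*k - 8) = k - 4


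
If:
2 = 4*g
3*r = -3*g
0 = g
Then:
No Solution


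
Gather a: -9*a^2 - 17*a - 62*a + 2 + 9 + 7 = -9*a^2 - 79*a + 18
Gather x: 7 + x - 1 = x + 6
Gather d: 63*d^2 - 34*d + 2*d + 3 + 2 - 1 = 63*d^2 - 32*d + 4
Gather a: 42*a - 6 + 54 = 42*a + 48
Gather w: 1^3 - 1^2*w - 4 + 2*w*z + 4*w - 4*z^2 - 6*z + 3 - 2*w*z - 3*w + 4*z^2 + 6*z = 0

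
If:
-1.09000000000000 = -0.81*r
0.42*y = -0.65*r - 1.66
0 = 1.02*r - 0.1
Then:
No Solution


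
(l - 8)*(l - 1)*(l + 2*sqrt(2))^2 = l^4 - 9*l^3 + 4*sqrt(2)*l^3 - 36*sqrt(2)*l^2 + 16*l^2 - 72*l + 32*sqrt(2)*l + 64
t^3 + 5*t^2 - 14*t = t*(t - 2)*(t + 7)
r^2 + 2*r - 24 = (r - 4)*(r + 6)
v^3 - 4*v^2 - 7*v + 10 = (v - 5)*(v - 1)*(v + 2)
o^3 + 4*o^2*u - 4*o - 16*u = (o - 2)*(o + 2)*(o + 4*u)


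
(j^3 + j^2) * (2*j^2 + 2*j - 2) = 2*j^5 + 4*j^4 - 2*j^2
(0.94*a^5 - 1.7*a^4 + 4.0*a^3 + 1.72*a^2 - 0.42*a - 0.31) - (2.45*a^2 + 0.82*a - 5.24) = 0.94*a^5 - 1.7*a^4 + 4.0*a^3 - 0.73*a^2 - 1.24*a + 4.93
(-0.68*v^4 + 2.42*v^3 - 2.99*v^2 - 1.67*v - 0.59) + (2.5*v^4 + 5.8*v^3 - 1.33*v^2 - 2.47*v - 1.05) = 1.82*v^4 + 8.22*v^3 - 4.32*v^2 - 4.14*v - 1.64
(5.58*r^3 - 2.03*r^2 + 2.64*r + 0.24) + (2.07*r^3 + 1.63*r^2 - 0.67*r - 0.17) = 7.65*r^3 - 0.4*r^2 + 1.97*r + 0.07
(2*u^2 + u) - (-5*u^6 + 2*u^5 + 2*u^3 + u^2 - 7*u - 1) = 5*u^6 - 2*u^5 - 2*u^3 + u^2 + 8*u + 1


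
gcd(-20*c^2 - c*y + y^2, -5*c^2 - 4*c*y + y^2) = -5*c + y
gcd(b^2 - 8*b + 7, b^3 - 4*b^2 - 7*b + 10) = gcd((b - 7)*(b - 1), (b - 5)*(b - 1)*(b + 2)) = b - 1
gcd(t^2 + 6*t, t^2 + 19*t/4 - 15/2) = t + 6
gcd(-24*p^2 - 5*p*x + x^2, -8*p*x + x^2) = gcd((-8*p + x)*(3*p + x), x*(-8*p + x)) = -8*p + x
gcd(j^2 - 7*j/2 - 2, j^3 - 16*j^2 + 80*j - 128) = j - 4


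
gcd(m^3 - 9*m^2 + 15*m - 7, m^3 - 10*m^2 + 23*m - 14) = m^2 - 8*m + 7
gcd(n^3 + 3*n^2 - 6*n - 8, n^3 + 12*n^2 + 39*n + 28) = n^2 + 5*n + 4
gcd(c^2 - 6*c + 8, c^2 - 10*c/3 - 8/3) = c - 4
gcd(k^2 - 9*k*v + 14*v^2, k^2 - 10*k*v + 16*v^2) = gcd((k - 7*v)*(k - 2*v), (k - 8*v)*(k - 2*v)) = -k + 2*v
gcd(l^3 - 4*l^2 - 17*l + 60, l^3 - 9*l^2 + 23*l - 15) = l^2 - 8*l + 15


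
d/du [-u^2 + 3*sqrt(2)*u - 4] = -2*u + 3*sqrt(2)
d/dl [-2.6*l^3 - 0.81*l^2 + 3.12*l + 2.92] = -7.8*l^2 - 1.62*l + 3.12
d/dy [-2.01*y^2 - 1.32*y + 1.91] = -4.02*y - 1.32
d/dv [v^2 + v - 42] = 2*v + 1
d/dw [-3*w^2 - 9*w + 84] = -6*w - 9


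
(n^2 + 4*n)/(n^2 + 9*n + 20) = n/(n + 5)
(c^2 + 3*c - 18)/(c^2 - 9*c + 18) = (c + 6)/(c - 6)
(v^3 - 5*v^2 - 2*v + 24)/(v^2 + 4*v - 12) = (v^3 - 5*v^2 - 2*v + 24)/(v^2 + 4*v - 12)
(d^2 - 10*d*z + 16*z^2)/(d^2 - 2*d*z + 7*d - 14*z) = (d - 8*z)/(d + 7)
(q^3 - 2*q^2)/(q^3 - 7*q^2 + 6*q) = q*(q - 2)/(q^2 - 7*q + 6)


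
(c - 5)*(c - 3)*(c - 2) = c^3 - 10*c^2 + 31*c - 30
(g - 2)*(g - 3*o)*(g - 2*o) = g^3 - 5*g^2*o - 2*g^2 + 6*g*o^2 + 10*g*o - 12*o^2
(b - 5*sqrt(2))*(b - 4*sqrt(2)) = b^2 - 9*sqrt(2)*b + 40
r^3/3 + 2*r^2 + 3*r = r*(r/3 + 1)*(r + 3)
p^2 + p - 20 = (p - 4)*(p + 5)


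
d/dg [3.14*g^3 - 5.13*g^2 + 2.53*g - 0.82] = 9.42*g^2 - 10.26*g + 2.53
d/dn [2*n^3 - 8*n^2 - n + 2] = 6*n^2 - 16*n - 1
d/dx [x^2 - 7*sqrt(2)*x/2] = 2*x - 7*sqrt(2)/2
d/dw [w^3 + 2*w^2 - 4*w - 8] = 3*w^2 + 4*w - 4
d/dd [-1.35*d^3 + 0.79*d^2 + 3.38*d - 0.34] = -4.05*d^2 + 1.58*d + 3.38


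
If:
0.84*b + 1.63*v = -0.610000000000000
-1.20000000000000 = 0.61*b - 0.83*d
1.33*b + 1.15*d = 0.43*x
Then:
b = 0.197684723606957*x - 0.764373546028581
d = 0.145286363132824*x + 0.884014622798272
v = 0.0196771648245448 - 0.101874336091929*x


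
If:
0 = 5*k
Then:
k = 0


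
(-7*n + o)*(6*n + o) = -42*n^2 - n*o + o^2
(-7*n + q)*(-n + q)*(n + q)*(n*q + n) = 7*n^4*q + 7*n^4 - n^3*q^2 - n^3*q - 7*n^2*q^3 - 7*n^2*q^2 + n*q^4 + n*q^3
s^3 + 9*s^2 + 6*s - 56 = (s - 2)*(s + 4)*(s + 7)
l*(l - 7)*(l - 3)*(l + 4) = l^4 - 6*l^3 - 19*l^2 + 84*l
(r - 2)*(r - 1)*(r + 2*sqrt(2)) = r^3 - 3*r^2 + 2*sqrt(2)*r^2 - 6*sqrt(2)*r + 2*r + 4*sqrt(2)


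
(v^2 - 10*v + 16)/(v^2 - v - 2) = (v - 8)/(v + 1)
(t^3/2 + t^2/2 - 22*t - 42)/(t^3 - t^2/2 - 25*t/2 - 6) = (-t^3 - t^2 + 44*t + 84)/(-2*t^3 + t^2 + 25*t + 12)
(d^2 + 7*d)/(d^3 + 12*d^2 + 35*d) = 1/(d + 5)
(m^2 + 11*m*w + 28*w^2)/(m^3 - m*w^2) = (m^2 + 11*m*w + 28*w^2)/(m*(m^2 - w^2))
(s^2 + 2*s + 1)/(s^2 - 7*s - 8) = (s + 1)/(s - 8)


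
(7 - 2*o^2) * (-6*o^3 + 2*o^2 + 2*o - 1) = 12*o^5 - 4*o^4 - 46*o^3 + 16*o^2 + 14*o - 7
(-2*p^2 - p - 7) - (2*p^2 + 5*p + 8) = -4*p^2 - 6*p - 15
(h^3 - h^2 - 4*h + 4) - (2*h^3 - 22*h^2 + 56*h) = -h^3 + 21*h^2 - 60*h + 4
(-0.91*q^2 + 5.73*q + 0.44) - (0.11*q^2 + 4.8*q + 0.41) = -1.02*q^2 + 0.930000000000001*q + 0.03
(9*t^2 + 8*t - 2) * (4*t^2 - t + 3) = 36*t^4 + 23*t^3 + 11*t^2 + 26*t - 6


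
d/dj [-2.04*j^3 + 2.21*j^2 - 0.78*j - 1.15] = -6.12*j^2 + 4.42*j - 0.78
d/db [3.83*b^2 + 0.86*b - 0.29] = 7.66*b + 0.86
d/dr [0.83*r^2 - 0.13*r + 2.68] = 1.66*r - 0.13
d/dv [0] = 0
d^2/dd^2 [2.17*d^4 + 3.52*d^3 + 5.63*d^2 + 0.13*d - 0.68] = 26.04*d^2 + 21.12*d + 11.26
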